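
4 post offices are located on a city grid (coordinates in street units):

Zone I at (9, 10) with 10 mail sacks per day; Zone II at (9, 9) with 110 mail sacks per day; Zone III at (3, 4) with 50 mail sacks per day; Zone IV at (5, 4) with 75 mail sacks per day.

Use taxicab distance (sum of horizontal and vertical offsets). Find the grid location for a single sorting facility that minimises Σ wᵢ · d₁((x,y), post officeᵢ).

(5, 4)

Manhattan distance separates: Σwᵢ(|x−xᵢ|+|y−yᵢ|) = Σwᵢ|x−xᵢ| + Σwᵢ|y−yᵢ|, so x and y are optimised independently as 1-D weighted medians.
Total weight W = 245; half = 122.5.
x-coordinate, sorted with cumulative weight:
  x=3 (Zone III, w=50) cum 50
  x=5 (Zone IV, w=75) cum 125  ← median
  x=9 (Zone I, w=10) cum 135
  x=9 (Zone II, w=110) cum 245
⇒ x* = 5
y-coordinate, sorted with cumulative weight:
  y=4 (Zone III, w=50) cum 50
  y=4 (Zone IV, w=75) cum 125  ← median
  y=9 (Zone II, w=110) cum 235
  y=10 (Zone I, w=10) cum 245
⇒ y* = 4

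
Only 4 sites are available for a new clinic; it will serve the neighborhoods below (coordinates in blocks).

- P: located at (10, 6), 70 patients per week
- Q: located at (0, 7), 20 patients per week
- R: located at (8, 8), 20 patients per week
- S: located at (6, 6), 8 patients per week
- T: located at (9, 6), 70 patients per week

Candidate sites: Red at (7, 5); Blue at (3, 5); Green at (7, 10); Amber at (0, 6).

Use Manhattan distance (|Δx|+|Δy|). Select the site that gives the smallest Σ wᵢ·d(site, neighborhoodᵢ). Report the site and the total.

Red, total 766 blocks

Total weighted distance at each candidate:
  Red (7, 5): total = 766
  Blue (3, 5): total = 1342
  Green (7, 10): total = 1210
  Amber (0, 6): total = 1598
Minimum is at Red with total 766 blocks.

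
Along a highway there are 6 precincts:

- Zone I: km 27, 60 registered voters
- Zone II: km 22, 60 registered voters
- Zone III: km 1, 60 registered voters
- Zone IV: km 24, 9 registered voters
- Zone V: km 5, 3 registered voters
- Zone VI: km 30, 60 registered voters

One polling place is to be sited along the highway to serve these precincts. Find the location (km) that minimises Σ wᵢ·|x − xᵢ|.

x = 24

For a sum of weighted absolute distances on a line, the optimum is the weighted median (not the mean). Total weight W = 252; half-weight = 126.
Sort by position and accumulate weight:
  km 1 (Zone III, w=60) → cum 60
  km 5 (Zone V, w=3) → cum 63
  km 22 (Zone II, w=60) → cum 123
  km 24 (Zone IV, w=9) → cum 132  ≥ 126 → median here
  km 27 (Zone I, w=60) → cum 192
  km 30 (Zone VI, w=60) → cum 252
Optimal location: km 24.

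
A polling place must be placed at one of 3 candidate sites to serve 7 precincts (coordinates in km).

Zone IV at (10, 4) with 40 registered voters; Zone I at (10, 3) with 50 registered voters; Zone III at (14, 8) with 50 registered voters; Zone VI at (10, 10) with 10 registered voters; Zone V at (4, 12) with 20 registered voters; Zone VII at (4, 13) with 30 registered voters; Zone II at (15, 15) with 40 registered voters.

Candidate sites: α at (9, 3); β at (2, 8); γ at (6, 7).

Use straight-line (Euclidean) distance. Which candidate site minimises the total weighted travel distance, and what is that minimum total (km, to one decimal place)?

α, total 1608.8 km

Total weighted distance at each candidate:
  α (9, 3): total = 1608.8
  β (2, 8): total = 2353.5
  γ (6, 7): total = 1715.1
Minimum is at α with total 1608.8 km.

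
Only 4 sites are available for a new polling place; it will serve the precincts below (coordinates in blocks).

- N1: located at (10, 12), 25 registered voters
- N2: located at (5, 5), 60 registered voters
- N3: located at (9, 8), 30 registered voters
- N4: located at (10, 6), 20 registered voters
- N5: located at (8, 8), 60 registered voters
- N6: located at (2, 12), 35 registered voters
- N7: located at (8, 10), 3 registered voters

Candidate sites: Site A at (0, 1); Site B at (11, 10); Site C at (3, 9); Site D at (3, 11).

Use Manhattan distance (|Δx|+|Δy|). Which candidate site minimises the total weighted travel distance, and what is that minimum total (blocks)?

Site C, total 1538 blocks

Total weighted distance at each candidate:
  Site A (0, 1): total = 3251
  Site B (11, 10): total = 1649
  Site C (3, 9): total = 1538
  Site D (3, 11): total = 1758
Minimum is at Site C with total 1538 blocks.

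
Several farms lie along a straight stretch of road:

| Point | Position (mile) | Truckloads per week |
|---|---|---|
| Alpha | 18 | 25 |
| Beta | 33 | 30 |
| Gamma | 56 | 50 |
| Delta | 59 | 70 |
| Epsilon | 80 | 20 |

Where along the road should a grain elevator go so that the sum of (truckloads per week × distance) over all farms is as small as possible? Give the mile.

x = 56

For a sum of weighted absolute distances on a line, the optimum is the weighted median (not the mean). Total weight W = 195; half-weight = 97.5.
Sort by position and accumulate weight:
  mile 18 (Alpha, w=25) → cum 25
  mile 33 (Beta, w=30) → cum 55
  mile 56 (Gamma, w=50) → cum 105  ≥ 97.5 → median here
  mile 59 (Delta, w=70) → cum 175
  mile 80 (Epsilon, w=20) → cum 195
Optimal location: mile 56.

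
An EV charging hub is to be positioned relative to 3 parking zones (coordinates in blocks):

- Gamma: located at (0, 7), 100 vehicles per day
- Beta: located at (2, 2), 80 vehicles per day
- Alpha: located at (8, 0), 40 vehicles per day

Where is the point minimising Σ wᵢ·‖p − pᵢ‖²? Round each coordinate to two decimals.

(2.18, 3.91)

The minimiser of Σwᵢ‖p−pᵢ‖² is the weighted centroid p* = (Σwᵢpᵢ)/(Σwᵢ).
Σwᵢ = 220.
Σwᵢxᵢ = 100·0 + 80·2 + 40·8 = 480.
Σwᵢyᵢ = 100·7 + 80·2 + 40·0 = 860.
x* = 480/220 = 2.18, y* = 860/220 = 3.91.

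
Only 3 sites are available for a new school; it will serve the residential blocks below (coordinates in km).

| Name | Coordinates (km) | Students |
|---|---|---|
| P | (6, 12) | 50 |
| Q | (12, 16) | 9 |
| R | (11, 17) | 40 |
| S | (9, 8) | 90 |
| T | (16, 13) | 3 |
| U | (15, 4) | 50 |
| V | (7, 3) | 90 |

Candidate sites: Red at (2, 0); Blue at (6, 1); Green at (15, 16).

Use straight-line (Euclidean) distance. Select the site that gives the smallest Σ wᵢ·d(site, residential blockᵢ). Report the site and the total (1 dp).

Total weighted distance at each candidate:
  Red (2, 0): total = 3790.6
  Blue (6, 1): total = 2773.8
  Green (15, 16): total = 3567.6
Minimum is at Blue with total 2773.8 km.

Blue, total 2773.8 km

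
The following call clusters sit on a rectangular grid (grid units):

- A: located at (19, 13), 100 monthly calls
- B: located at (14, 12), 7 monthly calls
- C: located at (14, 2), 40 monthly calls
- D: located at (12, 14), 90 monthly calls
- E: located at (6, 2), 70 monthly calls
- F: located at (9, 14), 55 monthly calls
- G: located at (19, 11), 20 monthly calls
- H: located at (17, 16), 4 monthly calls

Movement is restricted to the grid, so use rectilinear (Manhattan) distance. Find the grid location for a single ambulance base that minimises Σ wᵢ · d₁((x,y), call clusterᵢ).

(12, 13)

Manhattan distance separates: Σwᵢ(|x−xᵢ|+|y−yᵢ|) = Σwᵢ|x−xᵢ| + Σwᵢ|y−yᵢ|, so x and y are optimised independently as 1-D weighted medians.
Total weight W = 386; half = 193.
x-coordinate, sorted with cumulative weight:
  x=6 (E, w=70) cum 70
  x=9 (F, w=55) cum 125
  x=12 (D, w=90) cum 215  ← median
  x=14 (B, w=7) cum 222
  x=14 (C, w=40) cum 262
  x=17 (H, w=4) cum 266
  x=19 (A, w=100) cum 366
  x=19 (G, w=20) cum 386
⇒ x* = 12
y-coordinate, sorted with cumulative weight:
  y=2 (C, w=40) cum 40
  y=2 (E, w=70) cum 110
  y=11 (G, w=20) cum 130
  y=12 (B, w=7) cum 137
  y=13 (A, w=100) cum 237  ← median
  y=14 (D, w=90) cum 327
  y=14 (F, w=55) cum 382
  y=16 (H, w=4) cum 386
⇒ y* = 13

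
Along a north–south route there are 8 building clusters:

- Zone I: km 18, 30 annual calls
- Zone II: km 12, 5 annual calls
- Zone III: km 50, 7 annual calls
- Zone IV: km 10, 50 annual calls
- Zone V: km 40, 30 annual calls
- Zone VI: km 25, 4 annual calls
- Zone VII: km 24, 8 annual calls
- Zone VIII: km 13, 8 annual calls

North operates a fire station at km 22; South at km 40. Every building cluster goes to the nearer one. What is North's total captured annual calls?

105

The indifferent point is the midpoint (22+40)/2 = 31; building clusters left of it (closer to North at 22) go to North, those right go to South.
  Zone IV at 10 (w=50) → North
  Zone II at 12 (w=5) → North
  Zone VIII at 13 (w=8) → North
  Zone I at 18 (w=30) → North
  Zone VII at 24 (w=8) → North
  Zone VI at 25 (w=4) → North
  Zone V at 40 (w=30) → South
  Zone III at 50 (w=7) → South
North captures 105; South captures 37.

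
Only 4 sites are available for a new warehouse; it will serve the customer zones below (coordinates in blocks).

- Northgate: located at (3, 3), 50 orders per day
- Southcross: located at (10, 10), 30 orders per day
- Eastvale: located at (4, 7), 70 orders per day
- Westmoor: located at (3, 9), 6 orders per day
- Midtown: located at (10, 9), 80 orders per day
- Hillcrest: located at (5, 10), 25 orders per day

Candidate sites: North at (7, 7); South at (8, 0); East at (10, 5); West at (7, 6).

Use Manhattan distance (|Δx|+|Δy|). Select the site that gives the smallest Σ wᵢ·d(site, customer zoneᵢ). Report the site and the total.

North, total 1351 blocks

Total weighted distance at each candidate:
  North (7, 7): total = 1351
  South (8, 0): total = 2819
  East (10, 5): total = 1796
  West (7, 6): total = 1512
Minimum is at North with total 1351 blocks.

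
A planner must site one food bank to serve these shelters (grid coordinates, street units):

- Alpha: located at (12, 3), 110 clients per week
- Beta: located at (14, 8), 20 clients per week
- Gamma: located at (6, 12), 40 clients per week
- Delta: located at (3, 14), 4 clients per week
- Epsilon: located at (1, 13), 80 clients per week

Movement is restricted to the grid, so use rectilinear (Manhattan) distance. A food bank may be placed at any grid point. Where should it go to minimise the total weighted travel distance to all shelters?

Manhattan distance separates: Σwᵢ(|x−xᵢ|+|y−yᵢ|) = Σwᵢ|x−xᵢ| + Σwᵢ|y−yᵢ|, so x and y are optimised independently as 1-D weighted medians.
Total weight W = 254; half = 127.
x-coordinate, sorted with cumulative weight:
  x=1 (Epsilon, w=80) cum 80
  x=3 (Delta, w=4) cum 84
  x=6 (Gamma, w=40) cum 124
  x=12 (Alpha, w=110) cum 234  ← median
  x=14 (Beta, w=20) cum 254
⇒ x* = 12
y-coordinate, sorted with cumulative weight:
  y=3 (Alpha, w=110) cum 110
  y=8 (Beta, w=20) cum 130  ← median
  y=12 (Gamma, w=40) cum 170
  y=13 (Epsilon, w=80) cum 250
  y=14 (Delta, w=4) cum 254
⇒ y* = 8

(12, 8)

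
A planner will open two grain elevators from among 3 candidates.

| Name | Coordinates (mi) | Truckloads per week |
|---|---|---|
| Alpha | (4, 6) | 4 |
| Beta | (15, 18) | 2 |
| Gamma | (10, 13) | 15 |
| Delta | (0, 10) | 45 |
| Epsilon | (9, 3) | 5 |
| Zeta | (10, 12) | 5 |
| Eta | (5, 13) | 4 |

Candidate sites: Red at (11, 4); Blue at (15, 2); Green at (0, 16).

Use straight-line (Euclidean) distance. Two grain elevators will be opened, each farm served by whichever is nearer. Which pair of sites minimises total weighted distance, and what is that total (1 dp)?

{Red, Green}, total 538.9

Evaluate every pair (each demand assigned to the nearer of the two):
  {Red, Green}: total = 538.9
  {Blue, Green}: total = 607.5
  {Red, Blue}: total = 852.7
Best pair: {Red, Green} with total 538.9.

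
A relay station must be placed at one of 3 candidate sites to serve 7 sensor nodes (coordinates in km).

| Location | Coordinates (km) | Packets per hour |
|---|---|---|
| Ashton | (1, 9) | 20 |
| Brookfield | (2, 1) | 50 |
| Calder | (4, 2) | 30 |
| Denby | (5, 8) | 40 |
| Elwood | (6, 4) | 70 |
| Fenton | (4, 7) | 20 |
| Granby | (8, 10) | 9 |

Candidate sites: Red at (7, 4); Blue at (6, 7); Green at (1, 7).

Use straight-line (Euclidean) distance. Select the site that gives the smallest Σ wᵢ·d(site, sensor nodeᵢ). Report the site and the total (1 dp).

Red, total 944.4 km

Total weighted distance at each candidate:
  Red (7, 4): total = 944.4
  Blue (6, 7): total = 968.8
  Green (1, 7): total = 1220.7
Minimum is at Red with total 944.4 km.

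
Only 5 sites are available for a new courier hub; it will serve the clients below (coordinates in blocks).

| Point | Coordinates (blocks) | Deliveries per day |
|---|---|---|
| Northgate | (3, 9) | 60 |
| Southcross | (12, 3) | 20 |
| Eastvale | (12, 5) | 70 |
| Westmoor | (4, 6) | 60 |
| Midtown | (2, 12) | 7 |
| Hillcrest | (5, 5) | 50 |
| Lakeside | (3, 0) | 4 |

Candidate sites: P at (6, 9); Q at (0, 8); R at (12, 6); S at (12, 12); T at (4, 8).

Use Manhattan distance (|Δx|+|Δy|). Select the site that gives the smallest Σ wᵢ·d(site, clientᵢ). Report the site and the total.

Total weighted distance at each candidate:
  P (6, 9): total = 1767
  Q (0, 8): total = 2476
  R (12, 6): total = 1902
  S (12, 12): total = 3084
  T (4, 8): total = 1548
Minimum is at T with total 1548 blocks.

T, total 1548 blocks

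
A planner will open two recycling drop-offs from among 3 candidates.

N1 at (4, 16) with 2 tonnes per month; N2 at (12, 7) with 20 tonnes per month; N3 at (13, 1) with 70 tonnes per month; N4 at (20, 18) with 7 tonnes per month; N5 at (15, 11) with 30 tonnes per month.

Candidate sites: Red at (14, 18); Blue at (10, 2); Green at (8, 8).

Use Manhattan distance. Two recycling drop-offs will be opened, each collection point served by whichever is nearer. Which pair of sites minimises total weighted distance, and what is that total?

{Red, Blue}, total 726

Evaluate every pair (each demand assigned to the nearer of the two):
  {Red, Blue}: total = 726
  {Blue, Green}: total = 858
  {Red, Green}: total = 1246
Best pair: {Red, Blue} with total 726.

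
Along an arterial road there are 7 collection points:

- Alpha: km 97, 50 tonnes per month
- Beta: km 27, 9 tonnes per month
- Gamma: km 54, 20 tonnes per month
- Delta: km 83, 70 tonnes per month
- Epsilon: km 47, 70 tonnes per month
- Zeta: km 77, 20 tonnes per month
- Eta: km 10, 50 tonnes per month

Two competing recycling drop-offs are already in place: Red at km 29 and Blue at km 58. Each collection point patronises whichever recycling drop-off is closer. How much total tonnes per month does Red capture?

59

The indifferent point is the midpoint (29+58)/2 = 43.5; collection points left of it (closer to Red at 29) go to Red, those right go to Blue.
  Eta at 10 (w=50) → Red
  Beta at 27 (w=9) → Red
  Epsilon at 47 (w=70) → Blue
  Gamma at 54 (w=20) → Blue
  Zeta at 77 (w=20) → Blue
  Delta at 83 (w=70) → Blue
  Alpha at 97 (w=50) → Blue
Red captures 59; Blue captures 230.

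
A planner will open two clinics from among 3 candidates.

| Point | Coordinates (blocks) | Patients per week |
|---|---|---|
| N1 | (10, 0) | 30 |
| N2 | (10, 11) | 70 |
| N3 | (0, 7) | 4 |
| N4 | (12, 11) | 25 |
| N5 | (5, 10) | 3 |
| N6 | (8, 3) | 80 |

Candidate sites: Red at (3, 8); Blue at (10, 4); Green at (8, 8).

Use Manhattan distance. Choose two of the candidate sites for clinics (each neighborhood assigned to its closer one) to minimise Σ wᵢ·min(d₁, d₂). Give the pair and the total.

{Blue, Green}, total 936

Evaluate every pair (each demand assigned to the nearer of the two):
  {Blue, Green}: total = 936
  {Red, Blue}: total = 1103
  {Red, Green}: total = 1253
Best pair: {Blue, Green} with total 936.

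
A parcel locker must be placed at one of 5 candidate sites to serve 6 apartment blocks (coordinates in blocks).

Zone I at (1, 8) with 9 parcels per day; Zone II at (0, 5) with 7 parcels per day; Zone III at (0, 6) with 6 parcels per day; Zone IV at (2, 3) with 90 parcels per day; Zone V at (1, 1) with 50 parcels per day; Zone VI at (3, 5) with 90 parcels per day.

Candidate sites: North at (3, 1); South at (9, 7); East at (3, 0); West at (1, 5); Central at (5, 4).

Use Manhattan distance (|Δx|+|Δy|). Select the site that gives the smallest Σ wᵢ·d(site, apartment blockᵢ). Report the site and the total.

Total weighted distance at each candidate:
  North (3, 1): total = 908
  South (9, 7): total = 2628
  East (3, 0): total = 1160
  West (1, 5): total = 696
  Central (5, 4): total = 1136
Minimum is at West with total 696 blocks.

West, total 696 blocks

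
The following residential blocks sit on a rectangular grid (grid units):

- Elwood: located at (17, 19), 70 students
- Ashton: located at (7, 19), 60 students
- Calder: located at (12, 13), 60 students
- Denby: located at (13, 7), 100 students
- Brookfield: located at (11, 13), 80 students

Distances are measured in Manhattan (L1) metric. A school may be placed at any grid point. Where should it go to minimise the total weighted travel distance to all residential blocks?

Manhattan distance separates: Σwᵢ(|x−xᵢ|+|y−yᵢ|) = Σwᵢ|x−xᵢ| + Σwᵢ|y−yᵢ|, so x and y are optimised independently as 1-D weighted medians.
Total weight W = 370; half = 185.
x-coordinate, sorted with cumulative weight:
  x=7 (Ashton, w=60) cum 60
  x=11 (Brookfield, w=80) cum 140
  x=12 (Calder, w=60) cum 200  ← median
  x=13 (Denby, w=100) cum 300
  x=17 (Elwood, w=70) cum 370
⇒ x* = 12
y-coordinate, sorted with cumulative weight:
  y=7 (Denby, w=100) cum 100
  y=13 (Calder, w=60) cum 160
  y=13 (Brookfield, w=80) cum 240  ← median
  y=19 (Elwood, w=70) cum 310
  y=19 (Ashton, w=60) cum 370
⇒ y* = 13

(12, 13)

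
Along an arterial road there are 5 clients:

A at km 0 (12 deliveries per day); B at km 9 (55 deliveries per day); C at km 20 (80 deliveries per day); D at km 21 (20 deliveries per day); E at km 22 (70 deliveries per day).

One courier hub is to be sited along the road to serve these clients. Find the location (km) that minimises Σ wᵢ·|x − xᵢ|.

x = 20

For a sum of weighted absolute distances on a line, the optimum is the weighted median (not the mean). Total weight W = 237; half-weight = 118.5.
Sort by position and accumulate weight:
  km 0 (A, w=12) → cum 12
  km 9 (B, w=55) → cum 67
  km 20 (C, w=80) → cum 147  ≥ 118.5 → median here
  km 21 (D, w=20) → cum 167
  km 22 (E, w=70) → cum 237
Optimal location: km 20.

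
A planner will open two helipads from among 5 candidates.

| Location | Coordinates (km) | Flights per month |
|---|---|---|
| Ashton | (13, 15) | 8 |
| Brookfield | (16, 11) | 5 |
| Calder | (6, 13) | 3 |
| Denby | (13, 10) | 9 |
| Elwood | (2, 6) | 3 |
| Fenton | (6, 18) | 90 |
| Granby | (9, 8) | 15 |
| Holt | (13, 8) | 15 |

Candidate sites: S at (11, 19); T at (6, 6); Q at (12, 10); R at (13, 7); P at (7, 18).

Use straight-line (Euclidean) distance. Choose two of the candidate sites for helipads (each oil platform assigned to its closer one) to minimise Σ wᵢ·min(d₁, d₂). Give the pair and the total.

{Q, P}, total 295.6

Evaluate every pair (each demand assigned to the nearer of the two):
  {Q, P}: total = 295.6
  {R, P}: total = 320.9
  {T, P}: total = 462.7
  {S, P}: total = 630.9
  {S, Q}: total = 664.4
  {S, R}: total = 680.1
  {S, T}: total = 810.7
  {T, Q}: total = 1090.2
  {Q, R}: total = 1091.9
  {T, R}: total = 1298.1
Best pair: {Q, P} with total 295.6.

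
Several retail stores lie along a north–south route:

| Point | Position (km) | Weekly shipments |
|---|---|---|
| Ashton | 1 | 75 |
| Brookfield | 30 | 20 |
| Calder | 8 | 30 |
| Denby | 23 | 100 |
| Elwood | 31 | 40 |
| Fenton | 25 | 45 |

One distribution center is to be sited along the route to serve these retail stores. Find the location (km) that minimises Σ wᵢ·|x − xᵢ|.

x = 23

For a sum of weighted absolute distances on a line, the optimum is the weighted median (not the mean). Total weight W = 310; half-weight = 155.
Sort by position and accumulate weight:
  km 1 (Ashton, w=75) → cum 75
  km 8 (Calder, w=30) → cum 105
  km 23 (Denby, w=100) → cum 205  ≥ 155 → median here
  km 25 (Fenton, w=45) → cum 250
  km 30 (Brookfield, w=20) → cum 270
  km 31 (Elwood, w=40) → cum 310
Optimal location: km 23.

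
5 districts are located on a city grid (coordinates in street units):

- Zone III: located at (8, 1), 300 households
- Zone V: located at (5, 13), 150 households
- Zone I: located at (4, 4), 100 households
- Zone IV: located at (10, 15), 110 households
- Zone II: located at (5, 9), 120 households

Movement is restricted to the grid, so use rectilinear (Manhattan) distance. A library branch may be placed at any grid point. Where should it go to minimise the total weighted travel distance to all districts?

Manhattan distance separates: Σwᵢ(|x−xᵢ|+|y−yᵢ|) = Σwᵢ|x−xᵢ| + Σwᵢ|y−yᵢ|, so x and y are optimised independently as 1-D weighted medians.
Total weight W = 780; half = 390.
x-coordinate, sorted with cumulative weight:
  x=4 (Zone I, w=100) cum 100
  x=5 (Zone V, w=150) cum 250
  x=5 (Zone II, w=120) cum 370
  x=8 (Zone III, w=300) cum 670  ← median
  x=10 (Zone IV, w=110) cum 780
⇒ x* = 8
y-coordinate, sorted with cumulative weight:
  y=1 (Zone III, w=300) cum 300
  y=4 (Zone I, w=100) cum 400  ← median
  y=9 (Zone II, w=120) cum 520
  y=13 (Zone V, w=150) cum 670
  y=15 (Zone IV, w=110) cum 780
⇒ y* = 4

(8, 4)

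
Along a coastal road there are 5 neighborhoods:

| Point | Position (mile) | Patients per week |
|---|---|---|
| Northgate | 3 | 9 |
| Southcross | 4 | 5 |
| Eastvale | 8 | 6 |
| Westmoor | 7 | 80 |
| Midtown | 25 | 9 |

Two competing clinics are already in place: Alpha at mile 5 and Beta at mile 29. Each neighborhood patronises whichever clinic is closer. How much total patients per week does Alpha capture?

The indifferent point is the midpoint (5+29)/2 = 17; neighborhoods left of it (closer to Alpha at 5) go to Alpha, those right go to Beta.
  Northgate at 3 (w=9) → Alpha
  Southcross at 4 (w=5) → Alpha
  Westmoor at 7 (w=80) → Alpha
  Eastvale at 8 (w=6) → Alpha
  Midtown at 25 (w=9) → Beta
Alpha captures 100; Beta captures 9.

100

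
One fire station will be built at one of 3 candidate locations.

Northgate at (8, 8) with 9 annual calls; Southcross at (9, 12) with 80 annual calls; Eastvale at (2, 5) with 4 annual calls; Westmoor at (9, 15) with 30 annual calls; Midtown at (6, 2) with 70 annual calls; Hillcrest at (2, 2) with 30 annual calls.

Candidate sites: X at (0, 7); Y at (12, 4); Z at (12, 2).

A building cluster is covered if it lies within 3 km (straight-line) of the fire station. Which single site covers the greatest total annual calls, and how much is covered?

X, covering 4

Coverage radius r = 3 km; a point is covered iff (Δx)²+(Δy)² ≤ 3² = 9.
  X (0, 7): covers {Eastvale} → 4
  Y (12, 4): covers {none} → 0
  Z (12, 2): covers {none} → 0
Maximum coverage at X: 4 annual calls.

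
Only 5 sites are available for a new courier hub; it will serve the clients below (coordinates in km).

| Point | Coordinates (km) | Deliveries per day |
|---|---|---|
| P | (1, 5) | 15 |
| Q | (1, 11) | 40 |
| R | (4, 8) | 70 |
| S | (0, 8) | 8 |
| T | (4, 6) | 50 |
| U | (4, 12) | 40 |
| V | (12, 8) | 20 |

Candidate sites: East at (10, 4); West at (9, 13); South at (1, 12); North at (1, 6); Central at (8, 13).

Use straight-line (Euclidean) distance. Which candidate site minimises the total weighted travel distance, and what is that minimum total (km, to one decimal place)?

North, total 1127.2 km

Total weighted distance at each candidate:
  East (10, 4): total = 1988.5
  West (9, 13): total = 1827.6
  South (1, 12): total = 1217.5
  North (1, 6): total = 1127.2
  Central (8, 13): total = 1670.4
Minimum is at North with total 1127.2 km.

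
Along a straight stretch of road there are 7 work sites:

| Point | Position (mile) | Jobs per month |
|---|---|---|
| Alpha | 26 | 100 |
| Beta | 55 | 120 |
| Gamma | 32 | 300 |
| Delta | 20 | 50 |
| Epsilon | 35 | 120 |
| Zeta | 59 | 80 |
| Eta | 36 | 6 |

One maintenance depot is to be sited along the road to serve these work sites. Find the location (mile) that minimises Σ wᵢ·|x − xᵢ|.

x = 32

For a sum of weighted absolute distances on a line, the optimum is the weighted median (not the mean). Total weight W = 776; half-weight = 388.
Sort by position and accumulate weight:
  mile 20 (Delta, w=50) → cum 50
  mile 26 (Alpha, w=100) → cum 150
  mile 32 (Gamma, w=300) → cum 450  ≥ 388 → median here
  mile 35 (Epsilon, w=120) → cum 570
  mile 36 (Eta, w=6) → cum 576
  mile 55 (Beta, w=120) → cum 696
  mile 59 (Zeta, w=80) → cum 776
Optimal location: mile 32.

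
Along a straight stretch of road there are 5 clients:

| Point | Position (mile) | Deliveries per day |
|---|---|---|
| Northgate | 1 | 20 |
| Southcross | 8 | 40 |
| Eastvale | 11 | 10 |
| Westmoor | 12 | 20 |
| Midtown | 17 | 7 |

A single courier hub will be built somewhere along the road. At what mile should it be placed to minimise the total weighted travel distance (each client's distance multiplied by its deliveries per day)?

x = 8

For a sum of weighted absolute distances on a line, the optimum is the weighted median (not the mean). Total weight W = 97; half-weight = 48.5.
Sort by position and accumulate weight:
  mile 1 (Northgate, w=20) → cum 20
  mile 8 (Southcross, w=40) → cum 60  ≥ 48.5 → median here
  mile 11 (Eastvale, w=10) → cum 70
  mile 12 (Westmoor, w=20) → cum 90
  mile 17 (Midtown, w=7) → cum 97
Optimal location: mile 8.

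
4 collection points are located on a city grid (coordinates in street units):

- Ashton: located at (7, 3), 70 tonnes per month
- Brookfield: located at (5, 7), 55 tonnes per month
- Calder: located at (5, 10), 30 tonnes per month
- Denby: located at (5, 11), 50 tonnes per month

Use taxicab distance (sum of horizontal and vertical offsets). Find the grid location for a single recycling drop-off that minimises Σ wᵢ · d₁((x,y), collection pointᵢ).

Manhattan distance separates: Σwᵢ(|x−xᵢ|+|y−yᵢ|) = Σwᵢ|x−xᵢ| + Σwᵢ|y−yᵢ|, so x and y are optimised independently as 1-D weighted medians.
Total weight W = 205; half = 102.5.
x-coordinate, sorted with cumulative weight:
  x=5 (Brookfield, w=55) cum 55
  x=5 (Calder, w=30) cum 85
  x=5 (Denby, w=50) cum 135  ← median
  x=7 (Ashton, w=70) cum 205
⇒ x* = 5
y-coordinate, sorted with cumulative weight:
  y=3 (Ashton, w=70) cum 70
  y=7 (Brookfield, w=55) cum 125  ← median
  y=10 (Calder, w=30) cum 155
  y=11 (Denby, w=50) cum 205
⇒ y* = 7

(5, 7)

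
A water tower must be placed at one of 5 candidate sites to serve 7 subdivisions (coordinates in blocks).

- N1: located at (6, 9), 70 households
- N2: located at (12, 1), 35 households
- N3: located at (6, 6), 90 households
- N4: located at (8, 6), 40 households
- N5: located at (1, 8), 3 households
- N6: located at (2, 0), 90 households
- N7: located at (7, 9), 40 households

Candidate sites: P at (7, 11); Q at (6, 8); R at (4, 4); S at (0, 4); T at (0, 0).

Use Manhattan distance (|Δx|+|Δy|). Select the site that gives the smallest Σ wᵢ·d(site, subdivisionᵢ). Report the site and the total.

Total weighted distance at each candidate:
  P (7, 11): total = 3062
  Q (6, 8): total = 2040
  R (4, 4): total = 2356
  S (0, 4): total = 3450
  T (0, 0): total = 3992
Minimum is at Q with total 2040 blocks.

Q, total 2040 blocks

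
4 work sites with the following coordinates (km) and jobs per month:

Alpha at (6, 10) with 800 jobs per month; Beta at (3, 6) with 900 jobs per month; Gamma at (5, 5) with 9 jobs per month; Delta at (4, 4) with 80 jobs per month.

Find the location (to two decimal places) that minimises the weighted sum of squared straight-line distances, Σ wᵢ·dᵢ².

(4.40, 7.69)

The minimiser of Σwᵢ‖p−pᵢ‖² is the weighted centroid p* = (Σwᵢpᵢ)/(Σwᵢ).
Σwᵢ = 1789.
Σwᵢxᵢ = 800·6 + 900·3 + 9·5 + 80·4 = 7865.
Σwᵢyᵢ = 800·10 + 900·6 + 9·5 + 80·4 = 13765.
x* = 7865/1789 = 4.40, y* = 13765/1789 = 7.69.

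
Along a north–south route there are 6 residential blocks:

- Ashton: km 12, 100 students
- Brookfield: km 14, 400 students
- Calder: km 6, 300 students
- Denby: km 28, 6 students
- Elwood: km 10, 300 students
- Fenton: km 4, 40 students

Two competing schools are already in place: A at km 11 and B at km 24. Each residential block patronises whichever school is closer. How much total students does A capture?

The indifferent point is the midpoint (11+24)/2 = 17.5; residential blocks left of it (closer to A at 11) go to A, those right go to B.
  Fenton at 4 (w=40) → A
  Calder at 6 (w=300) → A
  Elwood at 10 (w=300) → A
  Ashton at 12 (w=100) → A
  Brookfield at 14 (w=400) → A
  Denby at 28 (w=6) → B
A captures 1140; B captures 6.

1140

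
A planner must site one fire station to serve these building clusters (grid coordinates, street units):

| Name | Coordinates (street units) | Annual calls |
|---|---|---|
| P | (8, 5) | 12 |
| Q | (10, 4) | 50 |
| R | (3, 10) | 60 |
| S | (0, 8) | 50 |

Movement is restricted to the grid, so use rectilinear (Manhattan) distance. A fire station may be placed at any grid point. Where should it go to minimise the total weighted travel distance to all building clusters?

Manhattan distance separates: Σwᵢ(|x−xᵢ|+|y−yᵢ|) = Σwᵢ|x−xᵢ| + Σwᵢ|y−yᵢ|, so x and y are optimised independently as 1-D weighted medians.
Total weight W = 172; half = 86.
x-coordinate, sorted with cumulative weight:
  x=0 (S, w=50) cum 50
  x=3 (R, w=60) cum 110  ← median
  x=8 (P, w=12) cum 122
  x=10 (Q, w=50) cum 172
⇒ x* = 3
y-coordinate, sorted with cumulative weight:
  y=4 (Q, w=50) cum 50
  y=5 (P, w=12) cum 62
  y=8 (S, w=50) cum 112  ← median
  y=10 (R, w=60) cum 172
⇒ y* = 8

(3, 8)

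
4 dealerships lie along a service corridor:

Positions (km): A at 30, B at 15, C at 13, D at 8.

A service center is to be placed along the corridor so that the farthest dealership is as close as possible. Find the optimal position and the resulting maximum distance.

The 1-center on a line is the midpoint of the two extreme points: leftmost at 8, rightmost at 30.
Optimal location = (8 + 30)/2 = 19; maximum distance = (30 − 8)/2 = 11.

location 19, max distance 11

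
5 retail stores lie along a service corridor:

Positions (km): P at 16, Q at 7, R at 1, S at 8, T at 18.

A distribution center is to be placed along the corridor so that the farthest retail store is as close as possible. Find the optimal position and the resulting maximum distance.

location 9.5, max distance 8.5

The 1-center on a line is the midpoint of the two extreme points: leftmost at 1, rightmost at 18.
Optimal location = (1 + 18)/2 = 9.5; maximum distance = (18 − 1)/2 = 8.5.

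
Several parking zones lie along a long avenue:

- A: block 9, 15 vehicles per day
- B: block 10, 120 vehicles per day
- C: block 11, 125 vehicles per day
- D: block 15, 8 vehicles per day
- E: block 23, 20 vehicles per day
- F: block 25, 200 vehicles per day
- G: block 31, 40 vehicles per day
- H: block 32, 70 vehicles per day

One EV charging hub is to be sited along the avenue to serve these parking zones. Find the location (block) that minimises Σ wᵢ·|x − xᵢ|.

x = 25

For a sum of weighted absolute distances on a line, the optimum is the weighted median (not the mean). Total weight W = 598; half-weight = 299.
Sort by position and accumulate weight:
  block 9 (A, w=15) → cum 15
  block 10 (B, w=120) → cum 135
  block 11 (C, w=125) → cum 260
  block 15 (D, w=8) → cum 268
  block 23 (E, w=20) → cum 288
  block 25 (F, w=200) → cum 488  ≥ 299 → median here
  block 31 (G, w=40) → cum 528
  block 32 (H, w=70) → cum 598
Optimal location: block 25.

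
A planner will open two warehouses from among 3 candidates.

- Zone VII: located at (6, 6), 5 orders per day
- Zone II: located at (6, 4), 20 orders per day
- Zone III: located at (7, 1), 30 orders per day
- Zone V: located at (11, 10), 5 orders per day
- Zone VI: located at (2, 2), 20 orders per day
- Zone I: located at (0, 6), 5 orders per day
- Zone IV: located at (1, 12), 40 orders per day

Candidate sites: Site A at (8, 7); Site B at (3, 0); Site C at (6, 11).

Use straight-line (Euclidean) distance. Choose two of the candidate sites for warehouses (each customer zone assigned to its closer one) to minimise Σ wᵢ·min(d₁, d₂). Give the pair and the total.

Evaluate every pair (each demand assigned to the nearer of the two):
  {Site B, Site C}: total = 556.4
  {Site A, Site B}: total = 650.6
  {Site A, Site C}: total = 686.2
Best pair: {Site B, Site C} with total 556.4.

{Site B, Site C}, total 556.4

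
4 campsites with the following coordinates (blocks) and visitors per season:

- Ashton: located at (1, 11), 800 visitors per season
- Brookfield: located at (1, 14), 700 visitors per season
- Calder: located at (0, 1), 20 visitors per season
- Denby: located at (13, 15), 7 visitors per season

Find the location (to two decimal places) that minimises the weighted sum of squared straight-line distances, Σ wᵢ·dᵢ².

(1.04, 12.26)

The minimiser of Σwᵢ‖p−pᵢ‖² is the weighted centroid p* = (Σwᵢpᵢ)/(Σwᵢ).
Σwᵢ = 1527.
Σwᵢxᵢ = 800·1 + 700·1 + 20·0 + 7·13 = 1591.
Σwᵢyᵢ = 800·11 + 700·14 + 20·1 + 7·15 = 18725.
x* = 1591/1527 = 1.04, y* = 18725/1527 = 12.26.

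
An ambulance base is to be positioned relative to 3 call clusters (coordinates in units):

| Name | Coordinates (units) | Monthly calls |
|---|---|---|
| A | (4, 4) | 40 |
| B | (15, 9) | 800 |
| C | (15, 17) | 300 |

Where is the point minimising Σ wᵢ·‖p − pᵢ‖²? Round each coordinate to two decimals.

The minimiser of Σwᵢ‖p−pᵢ‖² is the weighted centroid p* = (Σwᵢpᵢ)/(Σwᵢ).
Σwᵢ = 1140.
Σwᵢxᵢ = 40·4 + 800·15 + 300·15 = 16660.
Σwᵢyᵢ = 40·4 + 800·9 + 300·17 = 12460.
x* = 16660/1140 = 14.61, y* = 12460/1140 = 10.93.

(14.61, 10.93)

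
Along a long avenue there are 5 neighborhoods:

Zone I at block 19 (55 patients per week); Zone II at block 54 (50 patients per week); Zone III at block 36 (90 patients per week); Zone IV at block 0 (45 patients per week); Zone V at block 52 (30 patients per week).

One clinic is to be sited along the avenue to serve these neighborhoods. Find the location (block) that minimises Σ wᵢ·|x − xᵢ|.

x = 36

For a sum of weighted absolute distances on a line, the optimum is the weighted median (not the mean). Total weight W = 270; half-weight = 135.
Sort by position and accumulate weight:
  block 0 (Zone IV, w=45) → cum 45
  block 19 (Zone I, w=55) → cum 100
  block 36 (Zone III, w=90) → cum 190  ≥ 135 → median here
  block 52 (Zone V, w=30) → cum 220
  block 54 (Zone II, w=50) → cum 270
Optimal location: block 36.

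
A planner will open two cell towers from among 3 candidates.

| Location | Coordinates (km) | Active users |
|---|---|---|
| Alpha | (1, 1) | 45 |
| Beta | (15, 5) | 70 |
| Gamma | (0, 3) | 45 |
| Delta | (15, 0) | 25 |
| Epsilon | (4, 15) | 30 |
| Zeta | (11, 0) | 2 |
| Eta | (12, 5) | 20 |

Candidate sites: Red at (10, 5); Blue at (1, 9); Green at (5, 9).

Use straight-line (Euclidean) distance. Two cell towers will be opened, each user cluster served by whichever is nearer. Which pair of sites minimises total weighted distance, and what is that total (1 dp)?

Evaluate every pair (each demand assigned to the nearer of the two):
  {Red, Blue}: total = 1411.9
  {Red, Green}: total = 1513.4
  {Blue, Green}: total = 2089.3
Best pair: {Red, Blue} with total 1411.9.

{Red, Blue}, total 1411.9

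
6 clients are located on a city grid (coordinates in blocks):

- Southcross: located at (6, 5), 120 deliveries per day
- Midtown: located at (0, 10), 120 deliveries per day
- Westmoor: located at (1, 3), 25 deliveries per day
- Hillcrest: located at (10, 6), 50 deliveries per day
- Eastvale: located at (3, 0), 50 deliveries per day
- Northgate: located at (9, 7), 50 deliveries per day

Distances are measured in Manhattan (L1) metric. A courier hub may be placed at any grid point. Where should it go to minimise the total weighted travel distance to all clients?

(6, 6)

Manhattan distance separates: Σwᵢ(|x−xᵢ|+|y−yᵢ|) = Σwᵢ|x−xᵢ| + Σwᵢ|y−yᵢ|, so x and y are optimised independently as 1-D weighted medians.
Total weight W = 415; half = 207.5.
x-coordinate, sorted with cumulative weight:
  x=0 (Midtown, w=120) cum 120
  x=1 (Westmoor, w=25) cum 145
  x=3 (Eastvale, w=50) cum 195
  x=6 (Southcross, w=120) cum 315  ← median
  x=9 (Northgate, w=50) cum 365
  x=10 (Hillcrest, w=50) cum 415
⇒ x* = 6
y-coordinate, sorted with cumulative weight:
  y=0 (Eastvale, w=50) cum 50
  y=3 (Westmoor, w=25) cum 75
  y=5 (Southcross, w=120) cum 195
  y=6 (Hillcrest, w=50) cum 245  ← median
  y=7 (Northgate, w=50) cum 295
  y=10 (Midtown, w=120) cum 415
⇒ y* = 6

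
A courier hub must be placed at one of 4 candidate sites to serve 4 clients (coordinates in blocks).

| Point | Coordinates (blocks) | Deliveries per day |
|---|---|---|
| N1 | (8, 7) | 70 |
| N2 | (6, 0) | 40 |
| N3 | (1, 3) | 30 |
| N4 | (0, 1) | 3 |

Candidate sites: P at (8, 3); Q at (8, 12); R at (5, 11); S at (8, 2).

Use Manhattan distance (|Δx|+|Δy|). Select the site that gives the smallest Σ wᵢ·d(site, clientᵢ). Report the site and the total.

Total weighted distance at each candidate:
  P (8, 3): total = 720
  Q (8, 12): total = 1447
  R (5, 11): total = 1375
  S (8, 2): total = 777
Minimum is at P with total 720 blocks.

P, total 720 blocks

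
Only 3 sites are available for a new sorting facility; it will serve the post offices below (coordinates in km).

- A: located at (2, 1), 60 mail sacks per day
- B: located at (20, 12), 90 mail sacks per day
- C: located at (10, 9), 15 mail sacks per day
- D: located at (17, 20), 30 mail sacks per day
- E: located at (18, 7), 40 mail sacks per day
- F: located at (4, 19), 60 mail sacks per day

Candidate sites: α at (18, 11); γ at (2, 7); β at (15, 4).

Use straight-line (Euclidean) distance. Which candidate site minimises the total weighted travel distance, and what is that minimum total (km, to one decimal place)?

α, total 2856.1 km

Total weighted distance at each candidate:
  α (18, 11): total = 2856.1
  γ (2, 7): total = 4130.4
  β (15, 4): total = 3525.1
Minimum is at α with total 2856.1 km.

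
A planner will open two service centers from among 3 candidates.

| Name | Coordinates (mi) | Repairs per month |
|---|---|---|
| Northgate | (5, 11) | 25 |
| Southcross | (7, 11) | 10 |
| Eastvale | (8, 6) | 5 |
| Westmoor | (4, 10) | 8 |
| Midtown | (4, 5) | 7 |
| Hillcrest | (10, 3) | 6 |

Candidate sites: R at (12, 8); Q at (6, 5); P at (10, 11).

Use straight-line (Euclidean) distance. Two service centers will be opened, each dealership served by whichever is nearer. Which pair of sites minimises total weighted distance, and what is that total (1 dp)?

Evaluate every pair (each demand assigned to the nearer of the two):
  {Q, P}: total = 250.1
  {R, Q}: total = 305.5
  {R, P}: total = 317.7
Best pair: {Q, P} with total 250.1.

{Q, P}, total 250.1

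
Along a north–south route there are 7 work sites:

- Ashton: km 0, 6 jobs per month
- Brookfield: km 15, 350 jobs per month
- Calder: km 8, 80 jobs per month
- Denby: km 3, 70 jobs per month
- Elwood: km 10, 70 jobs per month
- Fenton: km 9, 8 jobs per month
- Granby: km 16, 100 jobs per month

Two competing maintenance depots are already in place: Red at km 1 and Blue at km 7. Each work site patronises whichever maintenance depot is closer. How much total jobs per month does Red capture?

The indifferent point is the midpoint (1+7)/2 = 4; work sites left of it (closer to Red at 1) go to Red, those right go to Blue.
  Ashton at 0 (w=6) → Red
  Denby at 3 (w=70) → Red
  Calder at 8 (w=80) → Blue
  Fenton at 9 (w=8) → Blue
  Elwood at 10 (w=70) → Blue
  Brookfield at 15 (w=350) → Blue
  Granby at 16 (w=100) → Blue
Red captures 76; Blue captures 608.

76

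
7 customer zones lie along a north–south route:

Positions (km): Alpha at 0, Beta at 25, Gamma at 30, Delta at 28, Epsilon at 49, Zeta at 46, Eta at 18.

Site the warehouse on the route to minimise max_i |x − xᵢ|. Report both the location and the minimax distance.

location 24.5, max distance 24.5

The 1-center on a line is the midpoint of the two extreme points: leftmost at 0, rightmost at 49.
Optimal location = (0 + 49)/2 = 24.5; maximum distance = (49 − 0)/2 = 24.5.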